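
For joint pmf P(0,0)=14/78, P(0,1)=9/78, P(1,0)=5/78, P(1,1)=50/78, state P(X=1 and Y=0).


Read from table: P(X=1, Y=0) = 5/78

5/78


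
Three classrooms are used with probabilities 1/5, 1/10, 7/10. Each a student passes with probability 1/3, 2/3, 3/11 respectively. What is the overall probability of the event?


P(A) = P(A|B1)P(B1) + P(A|B2)P(B2) + P(A|B3)P(B3)
= 1/3*1/5 + 2/3*1/10 + 3/11*7/10
= 1/15 + 1/15 + 21/110 = 107/330

107/330


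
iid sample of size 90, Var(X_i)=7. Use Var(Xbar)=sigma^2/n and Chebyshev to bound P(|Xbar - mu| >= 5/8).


Var(Xbar) = Var(X)/n = 7/90
Chebyshev: P(|Xbar-mu| >= 5/8) <= Var(Xbar)/(5/8)^2 = (7/90)/(25/64) = 224/1125

224/1125


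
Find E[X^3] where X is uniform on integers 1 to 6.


E[X^3] = (1/6) * sum(x^3 for x=1..6)
= 441/6 = 147/2

147/2


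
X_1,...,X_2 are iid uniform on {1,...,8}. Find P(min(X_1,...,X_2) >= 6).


P(min >= 6) = P(all X_i >= 6) = (P(X_1 >= 6))^2
= (3/8)^2 = 9/64

9/64


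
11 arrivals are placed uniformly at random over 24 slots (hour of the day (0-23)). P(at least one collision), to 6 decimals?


P(all different) = prod((24-i)/24 for i=0..10) = 0.065479
P(at least one match) = 1 - 0.065479 = 0.934521

0.934521


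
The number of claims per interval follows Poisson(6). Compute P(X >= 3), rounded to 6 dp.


P(X>=3) = 1 - P(X<=2) = 1 - (e^(-6)*6^0/0! + e^(-6)*6^1/1! + e^(-6)*6^2/2!)
≈ 1 - (0.0024787522 + 0.0148725131 + 0.0446175392)
= 1 - 0.0619688045 = 0.9380311955
≈ 0.938031

0.938031


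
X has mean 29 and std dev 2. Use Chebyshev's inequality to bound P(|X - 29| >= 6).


k = 6/2 = 3
Chebyshev: P(|X-mu| >= k*sigma) <= 1/k^2 = 1/3^2 = 1/9

1/9


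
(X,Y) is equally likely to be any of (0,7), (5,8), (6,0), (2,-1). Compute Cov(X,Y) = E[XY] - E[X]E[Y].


E[X]=13/4, E[Y]=7/2, E[XY]=19/2
Cov(X,Y) = E[XY] - E[X]E[Y] = 19/2 - 13/4*7/2 = -15/8

-15/8


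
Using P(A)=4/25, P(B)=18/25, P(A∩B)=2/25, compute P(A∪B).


P(A∪B) = P(A) + P(B) - P(A∩B)
= 4/25 + 18/25 - 2/25 = 4/5

4/5


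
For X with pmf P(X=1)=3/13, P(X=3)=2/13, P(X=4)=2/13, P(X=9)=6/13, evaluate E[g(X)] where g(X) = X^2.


E[X^2] = sum(g(x)*P(x))
= 1*3/13 + 9*2/13 + 16*2/13 + 81*6/13
= 539/13

539/13


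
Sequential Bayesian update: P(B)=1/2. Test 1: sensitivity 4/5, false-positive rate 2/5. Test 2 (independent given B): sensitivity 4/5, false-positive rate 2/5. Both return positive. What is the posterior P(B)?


After test 1: P(+) = 4/5*1/2 + 2/5*1/2 = 3/5
P(B|+) = (2/5)/(3/5) = 2/3
After test 2 (use post1 as new prior): P(+) = 4/5*2/3 + 2/5*1/3 = 2/3
P(B|+,+) = (8/15)/(2/3) = 4/5

4/5


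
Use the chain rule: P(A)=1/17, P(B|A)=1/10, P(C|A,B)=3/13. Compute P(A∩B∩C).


P(A∩B∩C) = P(A) * P(B|A) * P(C|A∩B)
= 1/17 * 1/10 * 3/13
= 1/170 * 3/13 = 3/2210

3/2210


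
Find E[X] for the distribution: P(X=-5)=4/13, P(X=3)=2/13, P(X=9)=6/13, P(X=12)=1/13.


E[X] = sum(x * P(x))
= -5*4/13 + 3*2/13 + 9*6/13 + 12*1/13
= 4

4


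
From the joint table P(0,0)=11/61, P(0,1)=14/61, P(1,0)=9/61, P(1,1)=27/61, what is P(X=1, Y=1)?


Read from table: P(X=1, Y=1) = 27/61

27/61


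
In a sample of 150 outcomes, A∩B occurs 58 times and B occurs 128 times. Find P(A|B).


P(A|B) = P(A∩B)/P(B) = (58/150)/(128/150) = 58/128 = 29/64

29/64


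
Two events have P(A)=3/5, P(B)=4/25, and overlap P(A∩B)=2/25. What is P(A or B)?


P(A∪B) = P(A) + P(B) - P(A∩B)
= 3/5 + 4/25 - 2/25 = 17/25

17/25


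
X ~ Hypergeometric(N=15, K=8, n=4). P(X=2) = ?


P(X=2) = C(8,2)*C(7,2) / C(15,4)
= 28*21 / 1365
= 588/1365 = 28/65

28/65


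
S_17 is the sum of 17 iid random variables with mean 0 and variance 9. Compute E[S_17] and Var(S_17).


E[S_n] = n*mu = 17*0 = 0
Var(S_n) = n*sigma^2 = 17*9 = 153

E[S_17]=0, Var(S_17)=153


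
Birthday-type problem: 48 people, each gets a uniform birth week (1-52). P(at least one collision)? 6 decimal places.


P(all different) = prod((52-i)/52 for i=0..47) = 0.000000
P(at least one match) = 1 - 0.000000 = 1.000000

1.000000


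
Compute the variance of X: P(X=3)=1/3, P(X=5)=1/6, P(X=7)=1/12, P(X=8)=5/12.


E[X] = 23/4, E[X^2] = 455/12
Var(X) = E[X^2] - (E[X])^2 = 455/12 - (23/4)^2 = 233/48

233/48


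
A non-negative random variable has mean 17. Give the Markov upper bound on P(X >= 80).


Markov: P(X >= a) <= E[X]/a
P(X >= 80) <= 17/80

17/80


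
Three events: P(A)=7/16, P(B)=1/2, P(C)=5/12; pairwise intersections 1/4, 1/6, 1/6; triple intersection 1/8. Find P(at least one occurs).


P(A∪B∪C) = P(A)+P(B)+P(C) - P(AB)-P(AC)-P(BC) + P(ABC)
= 7/16+1/2+5/12 - 1/4-1/6-1/6 + 1/8
= 43/48

43/48


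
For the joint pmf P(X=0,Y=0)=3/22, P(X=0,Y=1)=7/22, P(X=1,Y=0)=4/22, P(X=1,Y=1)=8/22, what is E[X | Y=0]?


P(Y=0) = 7/22
E[X|Y=0] = (0*3 + 1*4)/7 = 4/7

4/7


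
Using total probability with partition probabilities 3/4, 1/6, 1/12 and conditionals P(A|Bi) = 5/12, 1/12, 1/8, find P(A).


P(A) = P(A|B1)P(B1) + P(A|B2)P(B2) + P(A|B3)P(B3)
= 5/12*3/4 + 1/12*1/6 + 1/8*1/12
= 5/16 + 1/72 + 1/96 = 97/288

97/288


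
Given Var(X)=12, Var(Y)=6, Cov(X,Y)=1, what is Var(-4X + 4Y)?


Var(-4X + 4Y) = (-4)^2*Var(X) + 4^2*Var(Y) + 2*(-4)*4*Cov(X,Y)
= 16*12 + 16*6 - 32*1
= 192 + 96 - 32 = 256

256


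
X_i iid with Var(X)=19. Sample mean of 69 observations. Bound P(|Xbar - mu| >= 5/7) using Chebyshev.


Var(Xbar) = Var(X)/n = 19/69
Chebyshev: P(|Xbar-mu| >= 5/7) <= Var(Xbar)/(5/7)^2 = (19/69)/(25/49) = 931/1725

931/1725


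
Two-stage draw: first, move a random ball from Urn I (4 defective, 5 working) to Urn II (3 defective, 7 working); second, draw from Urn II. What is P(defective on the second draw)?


P(transfer defective) = 4/9; P(transfer working) = 5/9
If defective transferred: Urn II has 4 defective of 11, so P(defective|defective moved) = 4/11
If working transferred: Urn II has 3 defective of 11, so P(defective|working moved) = 3/11
By total probability: P(defective) = 4/9*4/11 + 5/9*3/11 = 31/99

31/99


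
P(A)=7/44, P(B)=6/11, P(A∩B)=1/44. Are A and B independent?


P(A)*P(B) = 7/44*6/11 = 21/242
P(A∩B) = 1/44 != 21/242, so not independent

No, A and B are not independent


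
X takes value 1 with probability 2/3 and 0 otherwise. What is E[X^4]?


For Bernoulli: X in {0,1}
E[X^4] = 0^4*(1-2/3) + 1^4*2/3 = 2/3

2/3


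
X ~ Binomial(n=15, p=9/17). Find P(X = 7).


P(X=7) = C(15,7) * p^7 * (1-p)^8
= 6435 * 4782969/410338673 * 16777216/6975757441
= 516375957460746240/2862423051509815793

516375957460746240/2862423051509815793


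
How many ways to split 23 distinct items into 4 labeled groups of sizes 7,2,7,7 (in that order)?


23! = 25852016738884976640000
Denominator: 7!=5040 * 2!=2 * 7!=5040 * 7!=5040
Coefficient = 25852016738884976640000 / 256048128000 = 100965458880

100965458880


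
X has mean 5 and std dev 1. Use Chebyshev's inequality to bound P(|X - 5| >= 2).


k = 2/1 = 2
Chebyshev: P(|X-mu| >= k*sigma) <= 1/k^2 = 1/2^2 = 1/4

1/4


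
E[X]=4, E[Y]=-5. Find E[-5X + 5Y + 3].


E[-5X + 5Y + 3] = -5*E[X] + 5*E[Y] + 3
= (-5)*(4) + (5)*(-5) + (3)
= -20 - 25 + 3 = -42

-42


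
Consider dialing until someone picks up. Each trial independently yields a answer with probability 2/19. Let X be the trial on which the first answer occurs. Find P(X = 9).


P(X=9) = (1-p)^8 * p = (17/19)^8 * 2/19
= 6975757441/16983563041 * 2/19 = 13951514882/322687697779

13951514882/322687697779


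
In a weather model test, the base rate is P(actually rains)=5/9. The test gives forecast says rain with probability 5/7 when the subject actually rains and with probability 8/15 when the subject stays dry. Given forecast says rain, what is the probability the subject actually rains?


P(A) = P(A|B)P(B) + P(A|B')P(B') = 5/7*5/9 + 8/15*4/9 = 599/945
P(B|A) = P(A|B)P(B)/P(A) = (25/63)/(599/945) = 375/599

375/599


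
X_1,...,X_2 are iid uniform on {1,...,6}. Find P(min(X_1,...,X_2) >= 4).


P(min >= 4) = P(all X_i >= 4) = (P(X_1 >= 4))^2
= (3/6)^2 = (1/2)^2 = 1/4

1/4


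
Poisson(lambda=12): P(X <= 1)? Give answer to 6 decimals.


P(X<=1) = e^(-12)*12^0/0! + e^(-12)*12^1/1!
≈ 0.0000061442 + 0.0000737305
= 0.0000798747
≈ 0.000080

0.000080


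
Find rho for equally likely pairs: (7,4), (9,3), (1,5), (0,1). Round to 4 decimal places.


Cov(X,Y) = 1.1875, Var(X) = 14.6875, Var(Y) = 2.1875
rho = Cov/(sqrt(VarX)*sqrt(VarY)) = 0.2095

0.2095


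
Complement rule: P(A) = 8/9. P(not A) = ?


P(A') = 1 - P(A) = 1 - 8/9 = 1/9

1/9


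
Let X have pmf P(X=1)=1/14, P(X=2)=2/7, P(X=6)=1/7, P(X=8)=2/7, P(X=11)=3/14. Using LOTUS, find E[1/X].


E[1/X] = sum(g(x)*P(x))
= 1*1/14 + 1/2*2/7 + 1/6*1/7 + 1/8*2/7 + 1/11*3/14
= 271/924

271/924


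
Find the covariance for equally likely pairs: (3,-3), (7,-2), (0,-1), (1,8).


E[X]=11/4, E[Y]=1/2, E[XY]=-15/4
Cov(X,Y) = E[XY] - E[X]E[Y] = -15/4 - 11/4*1/2 = -41/8

-41/8


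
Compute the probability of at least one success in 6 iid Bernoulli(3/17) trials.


P(at least one) = 1 - P(none)
P(none) = (1 - 3/17)^6 = (14/17)^6 = 7529536/24137569
P(at least one) = 1 - 7529536/24137569 = 16608033/24137569

16608033/24137569


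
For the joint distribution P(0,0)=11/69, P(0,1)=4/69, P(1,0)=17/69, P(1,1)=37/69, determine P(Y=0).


P(Y=0) = P(0,0)+P(1,0) = 11/69 + 17/69 = 28/69

28/69


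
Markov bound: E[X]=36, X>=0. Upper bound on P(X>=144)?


Markov: P(X >= a) <= E[X]/a
P(X >= 144) <= 36/144 = 1/4

1/4


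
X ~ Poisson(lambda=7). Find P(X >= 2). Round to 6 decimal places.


P(X>=2) = 1 - P(X<=1) = 1 - (e^(-7)*7^0/0! + e^(-7)*7^1/1!)
≈ 1 - (0.0009118820 + 0.0063831738)
= 1 - 0.0072950558 = 0.9927049442
≈ 0.992705

0.992705


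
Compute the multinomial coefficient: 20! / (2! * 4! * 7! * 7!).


20! = 2432902008176640000
Denominator: 2!=2 * 4!=24 * 7!=5040 * 7!=5040
Coefficient = 2432902008176640000 / 1219276800 = 1995364800

1995364800


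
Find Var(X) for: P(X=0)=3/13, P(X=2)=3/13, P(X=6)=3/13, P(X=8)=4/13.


E[X] = 56/13, E[X^2] = 376/13
Var(X) = E[X^2] - (E[X])^2 = 376/13 - (56/13)^2 = 1752/169

1752/169


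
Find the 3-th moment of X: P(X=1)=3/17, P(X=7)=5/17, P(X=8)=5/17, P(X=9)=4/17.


E[X^3] = sum(x^3 * P(x))
= 1*3/17 + 343*5/17 + 512*5/17 + 729*4/17
= 7194/17

7194/17


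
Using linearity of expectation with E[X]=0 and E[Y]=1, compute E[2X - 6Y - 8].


E[2X - 6Y - 8] = 2*E[X] - 6*E[Y] - 8
= (2)*(0) + (-6)*(1) + (-8)
= 0 - 6 - 8 = -14

-14


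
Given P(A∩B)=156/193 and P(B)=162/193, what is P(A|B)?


P(A|B) = P(A∩B)/P(B) = (156/193)/(162/193) = 156/162 = 26/27

26/27


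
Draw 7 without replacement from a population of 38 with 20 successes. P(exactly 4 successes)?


P(X=4) = C(20,4)*C(18,3) / C(38,7)
= 4845*816 / 12620256
= 3953520/12620256 = 255/814

255/814


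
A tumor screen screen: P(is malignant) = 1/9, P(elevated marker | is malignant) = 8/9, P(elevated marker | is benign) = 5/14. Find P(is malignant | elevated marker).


P(A) = P(A|B)P(B) + P(A|B')P(B') = 8/9*1/9 + 5/14*8/9 = 236/567
P(B|A) = P(A|B)P(B)/P(A) = (8/81)/(236/567) = 14/59

14/59


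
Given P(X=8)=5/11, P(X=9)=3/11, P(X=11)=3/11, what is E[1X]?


E[1X] = sum(g(x)*P(x))
= 8*5/11 + 9*3/11 + 11*3/11
= 100/11

100/11


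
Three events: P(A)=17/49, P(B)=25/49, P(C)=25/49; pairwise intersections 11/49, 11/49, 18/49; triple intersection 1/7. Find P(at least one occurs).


P(A∪B∪C) = P(A)+P(B)+P(C) - P(AB)-P(AC)-P(BC) + P(ABC)
= 17/49+25/49+25/49 - 11/49-11/49-18/49 + 1/7
= 34/49

34/49


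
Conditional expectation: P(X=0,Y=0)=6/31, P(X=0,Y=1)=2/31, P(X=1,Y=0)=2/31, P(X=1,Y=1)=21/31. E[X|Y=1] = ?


P(Y=1) = 23/31
E[X|Y=1] = (0*2 + 1*21)/23 = 21/23

21/23


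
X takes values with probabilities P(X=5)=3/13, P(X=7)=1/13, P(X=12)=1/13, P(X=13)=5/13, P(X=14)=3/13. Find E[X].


E[X] = sum(x * P(x))
= 5*3/13 + 7*1/13 + 12*1/13 + 13*5/13 + 14*3/13
= 141/13

141/13


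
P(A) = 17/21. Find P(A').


P(A') = 1 - P(A) = 1 - 17/21 = 4/21

4/21


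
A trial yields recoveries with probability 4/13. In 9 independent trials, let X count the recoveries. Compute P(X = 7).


P(X=7) = C(9,7) * p^7 * (1-p)^2
= 36 * 16384/62748517 * 81/169
= 47775744/10604499373

47775744/10604499373


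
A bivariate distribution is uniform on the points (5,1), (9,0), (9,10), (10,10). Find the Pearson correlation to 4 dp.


Cov(X,Y) = 5.4375, Var(X) = 3.6875, Var(Y) = 22.6875
rho = Cov/(sqrt(VarX)*sqrt(VarY)) = 0.5945

0.5945


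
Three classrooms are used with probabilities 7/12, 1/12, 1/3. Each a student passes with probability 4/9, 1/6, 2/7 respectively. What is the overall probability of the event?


P(A) = P(A|B1)P(B1) + P(A|B2)P(B2) + P(A|B3)P(B3)
= 4/9*7/12 + 1/6*1/12 + 2/7*1/3
= 7/27 + 1/72 + 2/21 = 557/1512

557/1512


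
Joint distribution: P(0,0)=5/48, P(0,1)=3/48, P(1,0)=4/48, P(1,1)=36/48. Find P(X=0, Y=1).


Read from table: P(X=0, Y=1) = 3/48 = 1/16

1/16


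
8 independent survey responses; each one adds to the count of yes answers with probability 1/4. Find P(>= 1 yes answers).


P(at least one) = 1 - P(none)
P(none) = (1 - 1/4)^8 = (3/4)^8 = 6561/65536
P(at least one) = 1 - 6561/65536 = 58975/65536

58975/65536


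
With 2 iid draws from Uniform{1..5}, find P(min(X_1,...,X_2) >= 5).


P(min >= 5) = P(all X_i >= 5) = (P(X_1 >= 5))^2
= (1/5)^2 = 1/25

1/25


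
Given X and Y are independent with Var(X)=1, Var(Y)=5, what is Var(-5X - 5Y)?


Independence => Cov(X,Y)=0
Var(-5X - 5Y) = (-5)^2*Var(X) + (-5)^2*Var(Y)
= 25*1 + 25*5 = 150

150


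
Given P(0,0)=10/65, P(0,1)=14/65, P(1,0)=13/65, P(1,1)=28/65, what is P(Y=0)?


P(Y=0) = P(0,0)+P(1,0) = 10/65 + 13/65 = 23/65

23/65


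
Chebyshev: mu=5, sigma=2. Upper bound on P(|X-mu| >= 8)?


k = 8/2 = 4
Chebyshev: P(|X-mu| >= k*sigma) <= 1/k^2 = 1/4^2 = 1/16

1/16


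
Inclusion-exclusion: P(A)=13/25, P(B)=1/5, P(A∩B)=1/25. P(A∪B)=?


P(A∪B) = P(A) + P(B) - P(A∩B)
= 13/25 + 1/5 - 1/25 = 17/25

17/25


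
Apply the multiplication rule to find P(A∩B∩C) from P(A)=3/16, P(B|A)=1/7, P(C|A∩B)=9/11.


P(A∩B∩C) = P(A) * P(B|A) * P(C|A∩B)
= 3/16 * 1/7 * 9/11
= 3/112 * 9/11 = 27/1232

27/1232


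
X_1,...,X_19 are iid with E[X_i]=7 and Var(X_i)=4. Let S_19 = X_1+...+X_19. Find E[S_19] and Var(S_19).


E[S_n] = n*mu = 19*7 = 133
Var(S_n) = n*sigma^2 = 19*4 = 76

E[S_19]=133, Var(S_19)=76


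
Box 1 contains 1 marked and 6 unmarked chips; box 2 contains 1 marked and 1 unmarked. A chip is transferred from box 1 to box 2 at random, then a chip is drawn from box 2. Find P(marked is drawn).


P(transfer marked) = 1/7; P(transfer unmarked) = 6/7
If marked transferred: Urn II has 2 marked of 3, so P(marked|marked moved) = 2/3
If unmarked transferred: Urn II has 1 marked of 3, so P(marked|unmarked moved) = 1/3
By total probability: P(marked) = 1/7*2/3 + 6/7*1/3 = 8/21

8/21


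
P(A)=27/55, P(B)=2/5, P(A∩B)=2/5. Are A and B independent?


P(A)*P(B) = 27/55*2/5 = 54/275
P(A∩B) = 2/5 != 54/275, so not independent

No, A and B are not independent


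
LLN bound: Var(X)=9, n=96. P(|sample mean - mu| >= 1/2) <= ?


Var(Xbar) = Var(X)/n = 9/96
Chebyshev: P(|Xbar-mu| >= 1/2) <= Var(Xbar)/(1/2)^2 = (3/32)/(1/4) = 3/8

3/8


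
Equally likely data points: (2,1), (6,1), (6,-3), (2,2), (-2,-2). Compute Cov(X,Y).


E[X]=14/5, E[Y]=-1/5, E[XY]=-2/5
Cov(X,Y) = E[XY] - E[X]E[Y] = -2/5 - 14/5*-1/5 = 4/25

4/25


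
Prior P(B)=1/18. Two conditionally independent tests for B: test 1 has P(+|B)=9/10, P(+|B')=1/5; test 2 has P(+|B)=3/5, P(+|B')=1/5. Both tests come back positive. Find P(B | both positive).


After test 1: P(+) = 9/10*1/18 + 1/5*17/18 = 43/180
P(B|+) = (1/20)/(43/180) = 9/43
After test 2 (use post1 as new prior): P(+) = 3/5*9/43 + 1/5*34/43 = 61/215
P(B|+,+) = (27/215)/(61/215) = 27/61

27/61


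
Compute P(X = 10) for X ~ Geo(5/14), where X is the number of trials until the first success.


P(X=10) = (1-p)^9 * p = (9/14)^9 * 5/14
= 387420489/20661046784 * 5/14 = 1937102445/289254654976

1937102445/289254654976


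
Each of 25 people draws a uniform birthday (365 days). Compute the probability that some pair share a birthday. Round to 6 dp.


P(all different) = prod((365-i)/365 for i=0..24) = 0.431300
P(at least one match) = 1 - 0.431300 = 0.568700

0.568700


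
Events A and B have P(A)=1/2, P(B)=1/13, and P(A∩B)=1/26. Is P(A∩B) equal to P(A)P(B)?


P(A)*P(B) = 1/2*1/13 = 1/26
P(A∩B) = 1/26, which equals P(A)P(B), so independent

Yes, A and B are independent


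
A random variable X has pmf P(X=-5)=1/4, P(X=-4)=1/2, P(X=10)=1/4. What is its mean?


E[X] = sum(x * P(x))
= -5*1/4 - 4*1/2 + 10*1/4
= -3/4

-3/4


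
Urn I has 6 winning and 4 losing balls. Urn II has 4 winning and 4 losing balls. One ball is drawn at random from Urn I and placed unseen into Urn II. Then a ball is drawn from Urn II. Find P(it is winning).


P(transfer winning) = 6/10 = 3/5; P(transfer losing) = 2/5
If winning transferred: Urn II has 5 winning of 9, so P(winning|winning moved) = 5/9
If losing transferred: Urn II has 4 winning of 9, so P(winning|losing moved) = 4/9
By total probability: P(winning) = 3/5*5/9 + 2/5*4/9 = 23/45

23/45


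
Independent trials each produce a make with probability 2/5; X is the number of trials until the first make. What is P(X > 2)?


P(X > 2) = P(first 2 trials all fail) = (1-p)^2 = (3/5)^2 = 9/25

9/25


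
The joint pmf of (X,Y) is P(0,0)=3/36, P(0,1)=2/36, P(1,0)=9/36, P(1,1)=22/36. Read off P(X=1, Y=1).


Read from table: P(X=1, Y=1) = 22/36 = 11/18

11/18


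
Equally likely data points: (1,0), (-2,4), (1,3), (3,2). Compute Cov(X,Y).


E[X]=3/4, E[Y]=9/4, E[XY]=1/4
Cov(X,Y) = E[XY] - E[X]E[Y] = 1/4 - 3/4*9/4 = -23/16

-23/16


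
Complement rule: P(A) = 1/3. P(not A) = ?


P(A') = 1 - P(A) = 1 - 1/3 = 2/3

2/3


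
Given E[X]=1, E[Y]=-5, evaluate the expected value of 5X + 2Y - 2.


E[5X + 2Y - 2] = 5*E[X] + 2*E[Y] - 2
= (5)*(1) + (2)*(-5) + (-2)
= 5 - 10 - 2 = -7

-7


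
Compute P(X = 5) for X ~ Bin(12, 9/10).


P(X=5) = C(12,5) * p^5 * (1-p)^7
= 792 * 59049/100000 * 1/10000000
= 5845851/125000000000

5845851/125000000000


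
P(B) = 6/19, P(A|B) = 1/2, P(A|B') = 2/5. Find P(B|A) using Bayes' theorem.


P(A) = P(A|B)P(B) + P(A|B')P(B') = 1/2*6/19 + 2/5*13/19 = 41/95
P(B|A) = P(A|B)P(B)/P(A) = (3/19)/(41/95) = 15/41

15/41


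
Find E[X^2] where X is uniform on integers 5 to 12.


E[X^2] = (1/8) * sum(x^2 for x=5..12)
= 620/8 = 155/2

155/2


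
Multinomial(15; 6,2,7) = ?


15! = 1307674368000
Denominator: 6!=720 * 2!=2 * 7!=5040
Coefficient = 1307674368000 / 7257600 = 180180

180180


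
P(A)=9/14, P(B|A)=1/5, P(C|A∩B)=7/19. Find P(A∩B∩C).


P(A∩B∩C) = P(A) * P(B|A) * P(C|A∩B)
= 9/14 * 1/5 * 7/19
= 9/70 * 7/19 = 9/190

9/190


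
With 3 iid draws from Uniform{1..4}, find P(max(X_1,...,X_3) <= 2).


P(max <= 2) = P(all X_i <= 2) = (P(X_1 <= 2))^3
= (2/4)^3 = (1/2)^3 = 1/8

1/8


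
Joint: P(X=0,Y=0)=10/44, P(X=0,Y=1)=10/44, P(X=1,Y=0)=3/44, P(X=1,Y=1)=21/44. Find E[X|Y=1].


P(Y=1) = 31/44
E[X|Y=1] = (0*10 + 1*21)/31 = 21/31

21/31


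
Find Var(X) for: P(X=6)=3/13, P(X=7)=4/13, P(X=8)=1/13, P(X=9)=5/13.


E[X] = 99/13, E[X^2] = 773/13
Var(X) = E[X^2] - (E[X])^2 = 773/13 - (99/13)^2 = 248/169

248/169


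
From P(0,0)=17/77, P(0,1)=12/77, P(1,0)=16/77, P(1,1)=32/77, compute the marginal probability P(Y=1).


P(Y=1) = P(0,1)+P(1,1) = 12/77 + 32/77 = 44/77 = 4/7

4/7


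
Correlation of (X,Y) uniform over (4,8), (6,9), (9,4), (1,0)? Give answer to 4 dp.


Cov(X,Y) = 4.2500, Var(X) = 8.5000, Var(Y) = 12.6875
rho = Cov/(sqrt(VarX)*sqrt(VarY)) = 0.4093

0.4093


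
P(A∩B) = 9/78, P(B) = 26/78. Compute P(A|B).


P(A|B) = P(A∩B)/P(B) = (9/78)/(26/78) = 9/26

9/26


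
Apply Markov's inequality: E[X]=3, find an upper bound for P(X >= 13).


Markov: P(X >= a) <= E[X]/a
P(X >= 13) <= 3/13

3/13


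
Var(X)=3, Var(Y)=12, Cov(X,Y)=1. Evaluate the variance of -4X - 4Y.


Var(-4X - 4Y) = (-4)^2*Var(X) + (-4)^2*Var(Y) + 2*(-4)*(-4)*Cov(X,Y)
= 16*3 + 16*12 + 32*1
= 48 + 192 + 32 = 272

272


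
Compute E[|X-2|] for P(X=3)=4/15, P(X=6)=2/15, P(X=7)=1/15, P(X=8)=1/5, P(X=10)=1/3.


E[|X-2|] = sum(g(x)*P(x))
= 1*4/15 + 4*2/15 + 5*1/15 + 6*1/5 + 8*1/3
= 5

5


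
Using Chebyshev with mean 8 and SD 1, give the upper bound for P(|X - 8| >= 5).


k = 5/1 = 5
Chebyshev: P(|X-mu| >= k*sigma) <= 1/k^2 = 1/5^2 = 1/25

1/25


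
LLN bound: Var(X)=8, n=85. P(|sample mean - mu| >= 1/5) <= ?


Var(Xbar) = Var(X)/n = 8/85
Chebyshev: P(|Xbar-mu| >= 1/5) <= Var(Xbar)/(1/5)^2 = (8/85)/(1/25) = 40/17
Bound exceeds 1, so trivial bound: 1

1


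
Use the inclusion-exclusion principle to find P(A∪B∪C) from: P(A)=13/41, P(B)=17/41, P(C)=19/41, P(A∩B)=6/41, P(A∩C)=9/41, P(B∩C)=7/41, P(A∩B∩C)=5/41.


P(A∪B∪C) = P(A)+P(B)+P(C) - P(AB)-P(AC)-P(BC) + P(ABC)
= 13/41+17/41+19/41 - 6/41-9/41-7/41 + 5/41
= 32/41

32/41


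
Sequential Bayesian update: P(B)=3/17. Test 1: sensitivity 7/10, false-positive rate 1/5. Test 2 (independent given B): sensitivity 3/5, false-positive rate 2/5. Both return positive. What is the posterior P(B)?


After test 1: P(+) = 7/10*3/17 + 1/5*14/17 = 49/170
P(B|+) = (21/170)/(49/170) = 3/7
After test 2 (use post1 as new prior): P(+) = 3/5*3/7 + 2/5*4/7 = 17/35
P(B|+,+) = (9/35)/(17/35) = 9/17

9/17


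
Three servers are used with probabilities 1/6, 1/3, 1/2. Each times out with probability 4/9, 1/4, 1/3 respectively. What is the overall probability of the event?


P(A) = P(A|B1)P(B1) + P(A|B2)P(B2) + P(A|B3)P(B3)
= 4/9*1/6 + 1/4*1/3 + 1/3*1/2
= 2/27 + 1/12 + 1/6 = 35/108

35/108


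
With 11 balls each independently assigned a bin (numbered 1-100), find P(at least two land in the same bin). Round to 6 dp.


P(all different) = prod((100-i)/100 for i=0..10) = 0.565341
P(at least one match) = 1 - 0.565341 = 0.434659

0.434659


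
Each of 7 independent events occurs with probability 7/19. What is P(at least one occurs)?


P(at least one) = 1 - P(none)
P(none) = (1 - 7/19)^7 = (12/19)^7 = 35831808/893871739
P(at least one) = 1 - 35831808/893871739 = 858039931/893871739

858039931/893871739


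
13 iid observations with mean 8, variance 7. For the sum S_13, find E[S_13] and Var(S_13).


E[S_n] = n*mu = 13*8 = 104
Var(S_n) = n*sigma^2 = 13*7 = 91

E[S_13]=104, Var(S_13)=91


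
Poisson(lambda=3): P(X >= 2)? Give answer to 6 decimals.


P(X>=2) = 1 - P(X<=1) = 1 - (e^(-3)*3^0/0! + e^(-3)*3^1/1!)
≈ 1 - (0.0497870684 + 0.1493612051)
= 1 - 0.1991482735 = 0.8008517265
≈ 0.800852

0.800852


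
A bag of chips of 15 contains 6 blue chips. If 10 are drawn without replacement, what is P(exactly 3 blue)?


P(X=3) = C(6,3)*C(9,7) / C(15,10)
= 20*36 / 3003
= 720/3003 = 240/1001

240/1001


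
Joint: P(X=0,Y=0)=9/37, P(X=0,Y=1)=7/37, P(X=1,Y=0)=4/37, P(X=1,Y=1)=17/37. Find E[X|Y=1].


P(Y=1) = 24/37
E[X|Y=1] = (0*7 + 1*17)/24 = 17/24

17/24


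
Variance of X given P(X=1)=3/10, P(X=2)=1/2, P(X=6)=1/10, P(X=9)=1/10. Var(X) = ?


E[X] = 14/5, E[X^2] = 14
Var(X) = E[X^2] - (E[X])^2 = 14 - (14/5)^2 = 154/25

154/25


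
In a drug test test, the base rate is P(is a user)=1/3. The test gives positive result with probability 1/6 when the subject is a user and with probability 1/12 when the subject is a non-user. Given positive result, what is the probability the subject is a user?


P(A) = P(A|B)P(B) + P(A|B')P(B') = 1/6*1/3 + 1/12*2/3 = 1/9
P(B|A) = P(A|B)P(B)/P(A) = (1/18)/(1/9) = 1/2

1/2


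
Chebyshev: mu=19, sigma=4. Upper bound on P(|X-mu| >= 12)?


k = 12/4 = 3
Chebyshev: P(|X-mu| >= k*sigma) <= 1/k^2 = 1/3^2 = 1/9

1/9


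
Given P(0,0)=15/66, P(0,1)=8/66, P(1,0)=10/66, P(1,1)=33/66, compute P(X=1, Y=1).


Read from table: P(X=1, Y=1) = 33/66 = 1/2

1/2


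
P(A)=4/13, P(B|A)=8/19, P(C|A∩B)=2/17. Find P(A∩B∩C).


P(A∩B∩C) = P(A) * P(B|A) * P(C|A∩B)
= 4/13 * 8/19 * 2/17
= 32/247 * 2/17 = 64/4199

64/4199


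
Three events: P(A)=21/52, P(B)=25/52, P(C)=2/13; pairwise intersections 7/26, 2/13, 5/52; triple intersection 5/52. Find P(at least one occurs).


P(A∪B∪C) = P(A)+P(B)+P(C) - P(AB)-P(AC)-P(BC) + P(ABC)
= 21/52+25/52+2/13 - 7/26-2/13-5/52 + 5/52
= 8/13

8/13


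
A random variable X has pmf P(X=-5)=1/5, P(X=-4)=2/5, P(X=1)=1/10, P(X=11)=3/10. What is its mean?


E[X] = sum(x * P(x))
= -5*1/5 - 4*2/5 + 1*1/10 + 11*3/10
= 4/5

4/5


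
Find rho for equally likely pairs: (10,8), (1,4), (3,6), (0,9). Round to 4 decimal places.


Cov(X,Y) = 1.8750, Var(X) = 15.2500, Var(Y) = 3.6875
rho = Cov/(sqrt(VarX)*sqrt(VarY)) = 0.2500

0.2500


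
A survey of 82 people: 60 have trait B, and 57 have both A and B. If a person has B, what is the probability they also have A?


P(A|B) = P(A∩B)/P(B) = (57/82)/(60/82) = 57/60 = 19/20

19/20


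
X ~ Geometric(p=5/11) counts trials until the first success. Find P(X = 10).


P(X=10) = (1-p)^9 * p = (6/11)^9 * 5/11
= 10077696/2357947691 * 5/11 = 50388480/25937424601

50388480/25937424601


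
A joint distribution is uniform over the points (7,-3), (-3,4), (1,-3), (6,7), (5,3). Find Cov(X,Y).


E[X]=16/5, E[Y]=8/5, E[XY]=21/5
Cov(X,Y) = E[XY] - E[X]E[Y] = 21/5 - 16/5*8/5 = -23/25

-23/25


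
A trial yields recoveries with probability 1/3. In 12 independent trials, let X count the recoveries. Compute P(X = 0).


P(X=0) = C(12,0) * p^0 * (1-p)^12
= 1 * 1 * 4096/531441
= 4096/531441

4096/531441


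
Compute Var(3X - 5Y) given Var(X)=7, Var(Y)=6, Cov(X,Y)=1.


Var(3X - 5Y) = 3^2*Var(X) + (-5)^2*Var(Y) + 2*3*(-5)*Cov(X,Y)
= 9*7 + 25*6 - 30*1
= 63 + 150 - 30 = 183

183


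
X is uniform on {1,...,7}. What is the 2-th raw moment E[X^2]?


E[X^2] = (1/7) * sum(x^2 for x=1..7)
= 140/7 = 20

20


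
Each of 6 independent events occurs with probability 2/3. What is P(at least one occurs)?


P(at least one) = 1 - P(none)
P(none) = (1 - 2/3)^6 = (1/3)^6 = 1/729
P(at least one) = 1 - 1/729 = 728/729

728/729


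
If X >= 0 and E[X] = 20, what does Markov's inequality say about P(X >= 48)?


Markov: P(X >= a) <= E[X]/a
P(X >= 48) <= 20/48 = 5/12

5/12


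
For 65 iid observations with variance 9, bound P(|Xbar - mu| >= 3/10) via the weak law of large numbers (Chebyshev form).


Var(Xbar) = Var(X)/n = 9/65
Chebyshev: P(|Xbar-mu| >= 3/10) <= Var(Xbar)/(3/10)^2 = (9/65)/(9/100) = 20/13
Bound exceeds 1, so trivial bound: 1

1


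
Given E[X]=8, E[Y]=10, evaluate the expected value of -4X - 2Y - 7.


E[-4X - 2Y - 7] = -4*E[X] - 2*E[Y] - 7
= (-4)*(8) + (-2)*(10) + (-7)
= -32 - 20 - 7 = -59

-59


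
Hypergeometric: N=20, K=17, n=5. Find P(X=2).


P(X=2) = C(17,2)*C(3,3) / C(20,5)
= 136*1 / 15504
= 136/15504 = 1/114

1/114


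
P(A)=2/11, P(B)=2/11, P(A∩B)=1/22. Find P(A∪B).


P(A∪B) = P(A) + P(B) - P(A∩B)
= 2/11 + 2/11 - 1/22 = 7/22

7/22


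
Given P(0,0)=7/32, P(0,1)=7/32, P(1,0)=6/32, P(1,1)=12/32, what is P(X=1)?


P(X=1) = P(1,0)+P(1,1) = 6/32 + 12/32 = 18/32 = 9/16

9/16


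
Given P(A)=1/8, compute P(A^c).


P(A') = 1 - P(A) = 1 - 1/8 = 7/8

7/8


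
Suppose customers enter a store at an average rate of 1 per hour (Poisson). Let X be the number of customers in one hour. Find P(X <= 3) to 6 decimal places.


P(X<=3) = e^(-1)*1^0/0! + e^(-1)*1^1/1! + e^(-1)*1^2/2! + e^(-1)*1^3/3!
≈ 0.3678794412 + 0.3678794412 + 0.1839397206 + 0.0613132402
= 0.9810118432
≈ 0.981012

0.981012


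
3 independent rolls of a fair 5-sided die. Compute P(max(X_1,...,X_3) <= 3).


P(max <= 3) = P(all X_i <= 3) = (P(X_1 <= 3))^3
= (3/5)^3 = 27/125

27/125


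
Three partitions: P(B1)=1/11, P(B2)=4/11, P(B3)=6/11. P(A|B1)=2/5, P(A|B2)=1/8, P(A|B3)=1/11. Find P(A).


P(A) = P(A|B1)P(B1) + P(A|B2)P(B2) + P(A|B3)P(B3)
= 2/5*1/11 + 1/8*4/11 + 1/11*6/11
= 2/55 + 1/22 + 6/121 = 159/1210

159/1210


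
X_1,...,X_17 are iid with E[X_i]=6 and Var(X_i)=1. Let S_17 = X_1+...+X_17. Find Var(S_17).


By independence, Var(S_n) = n*Var(X_1) = 17*1 = 17

17


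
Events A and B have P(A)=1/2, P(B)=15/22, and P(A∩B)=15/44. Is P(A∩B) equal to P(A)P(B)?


P(A)*P(B) = 1/2*15/22 = 15/44
P(A∩B) = 15/44, which equals P(A)P(B), so independent

Yes, A and B are independent


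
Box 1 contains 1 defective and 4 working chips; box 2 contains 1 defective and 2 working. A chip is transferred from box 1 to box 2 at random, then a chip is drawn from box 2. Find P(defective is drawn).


P(transfer defective) = 1/5; P(transfer working) = 4/5
If defective transferred: Urn II has 2 defective of 4, so P(defective|defective moved) = 1/2
If working transferred: Urn II has 1 defective of 4, so P(defective|working moved) = 1/4
By total probability: P(defective) = 1/5*1/2 + 4/5*1/4 = 3/10

3/10


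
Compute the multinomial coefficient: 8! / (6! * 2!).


8! = 40320
Denominator: 6!=720 * 2!=2
Coefficient = 40320 / 1440 = 28

28


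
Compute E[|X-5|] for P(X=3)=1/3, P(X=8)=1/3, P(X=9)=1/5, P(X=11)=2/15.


E[|X-5|] = sum(g(x)*P(x))
= 2*1/3 + 3*1/3 + 4*1/5 + 6*2/15
= 49/15

49/15


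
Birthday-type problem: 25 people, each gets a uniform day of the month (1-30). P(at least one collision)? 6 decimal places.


P(all different) = prod((30-i)/30 for i=0..24) = 0.000000
P(at least one match) = 1 - 0.000000 = 1.000000

1.000000


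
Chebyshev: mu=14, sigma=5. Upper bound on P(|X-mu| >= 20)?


k = 20/5 = 4
Chebyshev: P(|X-mu| >= k*sigma) <= 1/k^2 = 1/4^2 = 1/16

1/16


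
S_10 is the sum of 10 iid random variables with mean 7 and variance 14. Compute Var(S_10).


By independence, Var(S_n) = n*Var(X_1) = 10*14 = 140

140


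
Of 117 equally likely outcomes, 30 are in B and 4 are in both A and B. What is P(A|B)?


P(A|B) = P(A∩B)/P(B) = (4/117)/(30/117) = 4/30 = 2/15

2/15


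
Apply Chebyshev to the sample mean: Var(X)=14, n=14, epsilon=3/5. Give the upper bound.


Var(Xbar) = Var(X)/n = 14/14
Chebyshev: P(|Xbar-mu| >= 3/5) <= Var(Xbar)/(3/5)^2 = 1/(9/25) = 25/9
Bound exceeds 1, so trivial bound: 1

1


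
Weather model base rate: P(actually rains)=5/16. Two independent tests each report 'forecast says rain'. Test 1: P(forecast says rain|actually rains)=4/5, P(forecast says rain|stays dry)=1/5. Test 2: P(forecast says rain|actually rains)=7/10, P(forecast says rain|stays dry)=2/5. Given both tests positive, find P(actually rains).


After test 1: P(+) = 4/5*5/16 + 1/5*11/16 = 31/80
P(B|+) = (1/4)/(31/80) = 20/31
After test 2 (use post1 as new prior): P(+) = 7/10*20/31 + 2/5*11/31 = 92/155
P(B|+,+) = (14/31)/(92/155) = 35/46

35/46


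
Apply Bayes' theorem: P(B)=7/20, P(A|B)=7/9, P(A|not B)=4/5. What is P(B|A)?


P(A) = P(A|B)P(B) + P(A|B')P(B') = 7/9*7/20 + 4/5*13/20 = 713/900
P(B|A) = P(A|B)P(B)/P(A) = (49/180)/(713/900) = 245/713

245/713


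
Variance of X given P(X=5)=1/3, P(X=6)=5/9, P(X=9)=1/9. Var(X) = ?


E[X] = 6, E[X^2] = 112/3
Var(X) = E[X^2] - (E[X])^2 = 112/3 - (6)^2 = 4/3

4/3


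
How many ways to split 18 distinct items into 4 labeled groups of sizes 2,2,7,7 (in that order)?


18! = 6402373705728000
Denominator: 2!=2 * 2!=2 * 7!=5040 * 7!=5040
Coefficient = 6402373705728000 / 101606400 = 63011520

63011520


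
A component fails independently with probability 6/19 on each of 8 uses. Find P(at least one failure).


P(at least one) = 1 - P(none)
P(none) = (1 - 6/19)^8 = (13/19)^8 = 815730721/16983563041
P(at least one) = 1 - 815730721/16983563041 = 16167832320/16983563041

16167832320/16983563041


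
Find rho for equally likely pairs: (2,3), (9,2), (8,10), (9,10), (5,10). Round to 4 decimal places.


Cov(X,Y) = 2.6000, Var(X) = 7.4400, Var(Y) = 13.6000
rho = Cov/(sqrt(VarX)*sqrt(VarY)) = 0.2585

0.2585


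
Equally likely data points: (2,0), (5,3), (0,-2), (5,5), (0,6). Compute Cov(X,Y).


E[X]=12/5, E[Y]=12/5, E[XY]=8
Cov(X,Y) = E[XY] - E[X]E[Y] = 8 - 12/5*12/5 = 56/25

56/25


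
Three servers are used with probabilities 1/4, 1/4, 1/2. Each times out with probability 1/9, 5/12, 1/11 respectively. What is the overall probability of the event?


P(A) = P(A|B1)P(B1) + P(A|B2)P(B2) + P(A|B3)P(B3)
= 1/9*1/4 + 5/12*1/4 + 1/11*1/2
= 1/36 + 5/48 + 1/22 = 281/1584

281/1584


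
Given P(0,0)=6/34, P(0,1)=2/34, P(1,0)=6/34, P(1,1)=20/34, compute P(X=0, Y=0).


Read from table: P(X=0, Y=0) = 6/34 = 3/17

3/17


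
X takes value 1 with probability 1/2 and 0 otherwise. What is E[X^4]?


For Bernoulli: X in {0,1}
E[X^4] = 0^4*(1-1/2) + 1^4*1/2 = 1/2

1/2


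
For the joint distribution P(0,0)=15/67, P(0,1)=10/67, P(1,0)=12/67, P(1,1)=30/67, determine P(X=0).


P(X=0) = P(0,0)+P(0,1) = 15/67 + 10/67 = 25/67

25/67


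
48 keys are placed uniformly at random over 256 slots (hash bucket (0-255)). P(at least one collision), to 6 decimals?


P(all different) = prod((256-i)/256 for i=0..47) = 0.009029
P(at least one match) = 1 - 0.009029 = 0.990971

0.990971


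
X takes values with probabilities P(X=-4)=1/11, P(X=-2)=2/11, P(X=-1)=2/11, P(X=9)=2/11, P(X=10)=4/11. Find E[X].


E[X] = sum(x * P(x))
= -4*1/11 - 2*2/11 - 1*2/11 + 9*2/11 + 10*4/11
= 48/11

48/11


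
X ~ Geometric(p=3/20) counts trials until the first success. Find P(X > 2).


P(X > 2) = P(first 2 trials all fail) = (1-p)^2 = (17/20)^2 = 289/400

289/400


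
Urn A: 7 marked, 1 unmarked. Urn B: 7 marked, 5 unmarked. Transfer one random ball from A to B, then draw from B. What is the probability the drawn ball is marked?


P(transfer marked) = 7/8; P(transfer unmarked) = 1/8
If marked transferred: Urn II has 8 marked of 13, so P(marked|marked moved) = 8/13
If unmarked transferred: Urn II has 7 marked of 13, so P(marked|unmarked moved) = 7/13
By total probability: P(marked) = 7/8*8/13 + 1/8*7/13 = 63/104

63/104


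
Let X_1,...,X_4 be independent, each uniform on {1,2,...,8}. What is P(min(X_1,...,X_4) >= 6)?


P(min >= 6) = P(all X_i >= 6) = (P(X_1 >= 6))^4
= (3/8)^4 = 81/4096

81/4096


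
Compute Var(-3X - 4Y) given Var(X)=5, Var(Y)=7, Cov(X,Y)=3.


Var(-3X - 4Y) = (-3)^2*Var(X) + (-4)^2*Var(Y) + 2*(-3)*(-4)*Cov(X,Y)
= 9*5 + 16*7 + 24*3
= 45 + 112 + 72 = 229

229


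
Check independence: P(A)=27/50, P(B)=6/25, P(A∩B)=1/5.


P(A)*P(B) = 27/50*6/25 = 81/625
P(A∩B) = 1/5 != 81/625, so not independent

No, A and B are not independent


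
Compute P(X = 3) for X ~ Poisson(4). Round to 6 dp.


P(X=3) = e^(-4) * 4^3 / 3!
≈ 0.01831563889 * 64 / 6
≈ 0.195367

0.195367


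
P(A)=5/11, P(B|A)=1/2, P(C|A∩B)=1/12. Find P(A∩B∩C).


P(A∩B∩C) = P(A) * P(B|A) * P(C|A∩B)
= 5/11 * 1/2 * 1/12
= 5/22 * 1/12 = 5/264

5/264


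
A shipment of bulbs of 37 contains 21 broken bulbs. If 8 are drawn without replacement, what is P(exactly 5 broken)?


P(X=5) = C(21,5)*C(16,3) / C(37,8)
= 20349*560 / 38608020
= 11395440/38608020 = 3724/12617

3724/12617


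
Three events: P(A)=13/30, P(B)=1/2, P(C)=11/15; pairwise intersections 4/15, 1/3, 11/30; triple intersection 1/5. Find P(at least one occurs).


P(A∪B∪C) = P(A)+P(B)+P(C) - P(AB)-P(AC)-P(BC) + P(ABC)
= 13/30+1/2+11/15 - 4/15-1/3-11/30 + 1/5
= 9/10

9/10


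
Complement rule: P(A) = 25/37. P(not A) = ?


P(A') = 1 - P(A) = 1 - 25/37 = 12/37

12/37


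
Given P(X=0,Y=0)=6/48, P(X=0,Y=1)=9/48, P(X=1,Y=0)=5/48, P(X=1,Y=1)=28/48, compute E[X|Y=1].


P(Y=1) = 37/48
E[X|Y=1] = (0*9 + 1*28)/37 = 28/37

28/37


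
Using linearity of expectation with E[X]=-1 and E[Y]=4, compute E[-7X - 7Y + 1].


E[-7X - 7Y + 1] = -7*E[X] - 7*E[Y] + 1
= (-7)*(-1) + (-7)*(4) + (1)
= 7 - 28 + 1 = -20

-20


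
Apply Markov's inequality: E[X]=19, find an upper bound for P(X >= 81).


Markov: P(X >= a) <= E[X]/a
P(X >= 81) <= 19/81

19/81


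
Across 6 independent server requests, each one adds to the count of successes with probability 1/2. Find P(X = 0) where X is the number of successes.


P(X=0) = C(6,0) * p^0 * (1-p)^6
= 1 * 1 * 1/64
= 1/64

1/64


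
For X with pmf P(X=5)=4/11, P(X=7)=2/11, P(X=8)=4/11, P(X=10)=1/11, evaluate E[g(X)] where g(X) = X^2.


E[X^2] = sum(g(x)*P(x))
= 25*4/11 + 49*2/11 + 64*4/11 + 100*1/11
= 554/11

554/11


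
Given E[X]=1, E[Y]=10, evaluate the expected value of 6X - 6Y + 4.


E[6X - 6Y + 4] = 6*E[X] - 6*E[Y] + 4
= (6)*(1) + (-6)*(10) + (4)
= 6 - 60 + 4 = -50

-50


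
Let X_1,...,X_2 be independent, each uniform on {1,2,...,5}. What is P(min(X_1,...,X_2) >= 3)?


P(min >= 3) = P(all X_i >= 3) = (P(X_1 >= 3))^2
= (3/5)^2 = 9/25

9/25


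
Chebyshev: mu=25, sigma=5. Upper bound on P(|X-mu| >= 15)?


k = 15/5 = 3
Chebyshev: P(|X-mu| >= k*sigma) <= 1/k^2 = 1/3^2 = 1/9

1/9


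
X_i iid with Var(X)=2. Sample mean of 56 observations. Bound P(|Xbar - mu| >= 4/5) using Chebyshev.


Var(Xbar) = Var(X)/n = 2/56
Chebyshev: P(|Xbar-mu| >= 4/5) <= Var(Xbar)/(4/5)^2 = (1/28)/(16/25) = 25/448

25/448


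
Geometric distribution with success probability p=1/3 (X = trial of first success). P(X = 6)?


P(X=6) = (1-p)^5 * p = (2/3)^5 * 1/3
= 32/243 * 1/3 = 32/729

32/729


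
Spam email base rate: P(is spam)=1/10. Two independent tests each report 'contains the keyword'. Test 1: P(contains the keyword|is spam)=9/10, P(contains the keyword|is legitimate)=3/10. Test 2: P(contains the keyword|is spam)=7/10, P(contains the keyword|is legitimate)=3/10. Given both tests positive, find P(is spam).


After test 1: P(+) = 9/10*1/10 + 3/10*9/10 = 9/25
P(B|+) = (9/100)/(9/25) = 1/4
After test 2 (use post1 as new prior): P(+) = 7/10*1/4 + 3/10*3/4 = 2/5
P(B|+,+) = (7/40)/(2/5) = 7/16

7/16


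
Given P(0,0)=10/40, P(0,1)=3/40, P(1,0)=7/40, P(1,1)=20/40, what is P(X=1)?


P(X=1) = P(1,0)+P(1,1) = 7/40 + 20/40 = 27/40

27/40


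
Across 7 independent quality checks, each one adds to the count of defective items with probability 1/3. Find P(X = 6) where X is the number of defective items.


P(X=6) = C(7,6) * p^6 * (1-p)^1
= 7 * 1/729 * 2/3
= 14/2187

14/2187


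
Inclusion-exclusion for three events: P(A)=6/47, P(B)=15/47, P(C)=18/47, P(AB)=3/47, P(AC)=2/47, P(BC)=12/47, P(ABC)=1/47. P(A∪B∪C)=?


P(A∪B∪C) = P(A)+P(B)+P(C) - P(AB)-P(AC)-P(BC) + P(ABC)
= 6/47+15/47+18/47 - 3/47-2/47-12/47 + 1/47
= 23/47

23/47


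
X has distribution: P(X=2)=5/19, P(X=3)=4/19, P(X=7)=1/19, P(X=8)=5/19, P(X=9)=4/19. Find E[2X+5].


E[2X+5] = sum(g(x)*P(x))
= 9*5/19 + 11*4/19 + 19*1/19 + 21*5/19 + 23*4/19
= 305/19

305/19


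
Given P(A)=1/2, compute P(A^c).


P(A') = 1 - P(A) = 1 - 1/2 = 1/2

1/2


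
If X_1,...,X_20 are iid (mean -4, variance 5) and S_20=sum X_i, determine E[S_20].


E[S_n] = n*E[X_1] = 20*-4 = -80

-80


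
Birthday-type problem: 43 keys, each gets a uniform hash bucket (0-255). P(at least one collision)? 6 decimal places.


P(all different) = prod((256-i)/256 for i=0..42) = 0.023741
P(at least one match) = 1 - 0.023741 = 0.976259

0.976259


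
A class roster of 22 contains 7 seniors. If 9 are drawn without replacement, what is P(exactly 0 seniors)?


P(X=0) = C(7,0)*C(15,9) / C(22,9)
= 1*5005 / 497420
= 5005/497420 = 13/1292

13/1292


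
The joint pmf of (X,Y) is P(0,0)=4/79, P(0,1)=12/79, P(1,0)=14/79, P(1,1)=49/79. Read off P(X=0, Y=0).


Read from table: P(X=0, Y=0) = 4/79

4/79


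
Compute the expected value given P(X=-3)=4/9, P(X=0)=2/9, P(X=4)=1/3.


E[X] = sum(x * P(x))
= -3*4/9 + 0*2/9 + 4*1/3
= 0

0


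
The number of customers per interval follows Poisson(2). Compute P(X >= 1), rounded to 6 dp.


P(X>=1) = 1 - P(X<=0) = 1 - (e^(-2)*2^0/0!)
≈ 1 - 0.1353352832 = 0.8646647168
≈ 0.864665

0.864665
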